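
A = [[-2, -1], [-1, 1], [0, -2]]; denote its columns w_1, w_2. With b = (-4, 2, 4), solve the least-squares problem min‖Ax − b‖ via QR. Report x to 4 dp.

x = (1.3103, -0.5517)

e_1 = w_1/‖w_1‖ = (-2, -1, 0)/2.2361 = (-0.8944, -0.4472, 0.0000).
r_{12} = e_1·w_2 = 0.4472.
u_2 = w_2 − 0.4472·e_1 = (-0.6000, 1.2000, -2.0000).
‖u_2‖ = 2.4083, so e_2 = (-0.2491, 0.4983, -0.8305).
Qᵀb = (2.6833, -1.3287).
Back-substitute: x_2 = -1.3287/2.4083 = -0.5517.
x_1 = (2.6833 − 0.4472·(-0.5517))/2.2361 = 1.3103.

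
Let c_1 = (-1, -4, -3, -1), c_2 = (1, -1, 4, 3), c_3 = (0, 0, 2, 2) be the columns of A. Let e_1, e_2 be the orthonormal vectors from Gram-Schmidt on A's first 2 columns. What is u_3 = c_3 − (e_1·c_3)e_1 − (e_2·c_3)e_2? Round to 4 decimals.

c_1 = (-1, -4, -3, -1); ‖c_1‖ = 5.1962, so e_1 = (-0.1925, -0.7698, -0.5774, -0.1925).
e_1·c_2 = (-0.1925)·1 + (-0.7698)·(-1) + (-0.5774)·4 + (-0.1925)·3 = -2.3094.
u_2 = c_2 + 2.3094·e_1 = (0.5556, -2.7778, 2.6667, 2.5556).
‖u_2‖ = 4.6547, so e_2 = (0.1194, -0.5968, 0.5729, 0.5490).
e_1·c_3 = (-0.1925)·0 + (-0.7698)·0 + (-0.5774)·2 + (-0.1925)·2 = -1.5396; e_2·c_3 = 0.1194·0 + (-0.5968)·0 + 0.5729·2 + 0.5490·2 = 2.2438.
u_3 = c_3 + 1.5396·e_1 − 2.2438·e_2 = (-0.5641, 0.1538, -0.1744, 0.4718).

u_3 = (-0.5641, 0.1538, -0.1744, 0.4718)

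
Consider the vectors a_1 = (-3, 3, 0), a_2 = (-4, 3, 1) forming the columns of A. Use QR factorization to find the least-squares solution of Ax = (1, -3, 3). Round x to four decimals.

a_1 = (-3, 3, 0); ‖a_1‖ = 4.2426, so q_1 = (-0.7071, 0.7071, 0.0000).
q_1·a_2 = (-0.7071)·(-4) + 0.7071·3 + 0.0000·1 = 4.9497.
u_2 = a_2 − 4.9497·q_1 = (-0.5000, -0.5000, 1.0000).
‖u_2‖ = 1.2247, so q_2 = (-0.4082, -0.4082, 0.8165).
Qᵀb = (-2.8284, 3.2660).
Back-substitute: x_2 = 3.2660/1.2247 = 2.6667.
x_1 = (-2.8284 − 4.9497·2.6667)/4.2426 = -3.7778.

x = (-3.7778, 2.6667)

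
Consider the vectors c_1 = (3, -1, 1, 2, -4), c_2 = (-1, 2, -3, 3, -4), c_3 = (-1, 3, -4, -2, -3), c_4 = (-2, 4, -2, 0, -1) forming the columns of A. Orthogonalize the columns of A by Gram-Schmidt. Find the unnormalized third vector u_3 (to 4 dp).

q_1 = c_1/‖c_1‖ = (3, -1, 1, 2, -4)/5.5678 = (0.5388, -0.1796, 0.1796, 0.3592, -0.7184).
r_{12} = q_1·c_2 = 2.5145.
u_2 = c_2 − 2.5145·q_1 = (-2.3548, 2.4516, -3.4516, 2.0968, -2.1935).
‖u_2‖ = 5.7164, so q_2 = (-0.4119, 0.4289, -0.6038, 0.3668, -0.3837).
r_{13} = q_1·c_3 = -0.3592; r_{23} = q_2·c_3 = 4.5314.
u_3 = c_3 + 0.3592·q_1 − 4.5314·q_2 = (1.0602, 0.9921, -1.1994, -3.5331, -1.5192).

u_3 = (1.0602, 0.9921, -1.1994, -3.5331, -1.5192)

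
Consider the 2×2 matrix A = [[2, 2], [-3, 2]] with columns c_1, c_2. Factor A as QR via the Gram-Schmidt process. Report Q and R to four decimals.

Q = [[0.5547, 0.8321], [-0.8321, 0.5547]], R = [[3.6056, -0.5547], [0.0000, 2.7735]]

c_1 = (2, -3); ‖c_1‖ = 3.6056, so q_1 = (0.5547, -0.8321).
q_1·c_2 = 0.5547·2 + (-0.8321)·2 = -0.5547.
u_2 = c_2 + 0.5547·q_1 = (2.3077, 1.5385).
‖u_2‖ = 2.7735, so q_2 = (0.8321, 0.5547).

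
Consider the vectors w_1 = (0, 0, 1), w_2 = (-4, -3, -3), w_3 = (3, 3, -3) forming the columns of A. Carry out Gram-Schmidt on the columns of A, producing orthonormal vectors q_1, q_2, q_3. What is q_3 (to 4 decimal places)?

q_3 = (-0.6000, 0.8000, 0.0000)

q_1 = w_1/‖w_1‖ = (0, 0, 1)/1.0000 = (0.0000, 0.0000, 1.0000).
r_{12} = q_1·w_2 = -3.0000.
u_2 = w_2 + 3.0000·q_1 = (-4.0000, -3.0000, 0.0000).
‖u_2‖ = 5.0000, so q_2 = (-0.8000, -0.6000, 0.0000).
r_{13} = q_1·w_3 = -3.0000; r_{23} = q_2·w_3 = -4.2000.
u_3 = w_3 + 3.0000·q_1 + 4.2000·q_2 = (-0.3600, 0.4800, 0.0000).
‖u_3‖ = 0.6000, so q_3 = (-0.6000, 0.8000, 0.0000).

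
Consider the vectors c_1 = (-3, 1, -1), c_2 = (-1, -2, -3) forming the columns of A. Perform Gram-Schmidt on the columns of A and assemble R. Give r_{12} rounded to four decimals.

r_{12} = 1.2060

q_1 = c_1/‖c_1‖ = (-3, 1, -1)/3.3166 = (-0.9045, 0.3015, -0.3015).
r_{12} = q_1·c_2 = 1.2060.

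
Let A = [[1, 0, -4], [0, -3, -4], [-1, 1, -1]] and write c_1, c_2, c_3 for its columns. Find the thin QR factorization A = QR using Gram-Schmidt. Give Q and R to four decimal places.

c_1 = (1, 0, -1); ‖c_1‖ = 1.4142, so e_1 = (0.7071, 0.0000, -0.7071).
e_1·c_2 = 0.7071·0 + 0.0000·(-3) + (-0.7071)·1 = -0.7071.
u_2 = c_2 + 0.7071·e_1 = (0.5000, -3.0000, 0.5000).
‖u_2‖ = 3.0822, so e_2 = (0.1622, -0.9733, 0.1622).
e_1·c_3 = 0.7071·(-4) + 0.0000·(-4) + (-0.7071)·(-1) = -2.1213; e_2·c_3 = 0.1622·(-4) + (-0.9733)·(-4) + 0.1622·(-1) = 3.0822.
u_3 = c_3 + 2.1213·e_1 − 3.0822·e_2 = (-3.0000, -1.0000, -3.0000).
‖u_3‖ = 4.3589, so e_3 = (-0.6882, -0.2294, -0.6882).

Q = [[0.7071, 0.1622, -0.6882], [0.0000, -0.9733, -0.2294], [-0.7071, 0.1622, -0.6882]], R = [[1.4142, -0.7071, -2.1213], [0.0000, 3.0822, 3.0822], [0.0000, 0.0000, 4.3589]]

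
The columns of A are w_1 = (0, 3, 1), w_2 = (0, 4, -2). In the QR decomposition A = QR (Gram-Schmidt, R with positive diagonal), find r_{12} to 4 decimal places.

r_{12} = 3.1623

w_1 = (0, 3, 1); ‖w_1‖ = 3.1623, so e_1 = (0.0000, 0.9487, 0.3162).
r_{12} = e_1·w_2 = 3.1623.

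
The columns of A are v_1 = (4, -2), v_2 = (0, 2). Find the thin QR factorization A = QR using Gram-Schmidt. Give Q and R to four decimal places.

Q = [[0.8944, 0.4472], [-0.4472, 0.8944]], R = [[4.4721, -0.8944], [0.0000, 1.7889]]

e_1 = v_1/‖v_1‖ = (4, -2)/4.4721 = (0.8944, -0.4472).
r_{12} = e_1·v_2 = -0.8944.
u_2 = v_2 + 0.8944·e_1 = (0.8000, 1.6000).
‖u_2‖ = 1.7889, so e_2 = (0.4472, 0.8944).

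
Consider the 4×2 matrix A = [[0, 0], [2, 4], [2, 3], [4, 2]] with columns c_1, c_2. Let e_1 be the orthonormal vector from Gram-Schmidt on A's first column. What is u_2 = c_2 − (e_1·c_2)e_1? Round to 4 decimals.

u_2 = (0.0000, 2.1667, 1.1667, -1.6667)

e_1 = c_1/‖c_1‖ = (0, 2, 2, 4)/4.8990 = (0.0000, 0.4082, 0.4082, 0.8165).
r_{12} = e_1·c_2 = 4.4907.
u_2 = c_2 − 4.4907·e_1 = (0.0000, 2.1667, 1.1667, -1.6667).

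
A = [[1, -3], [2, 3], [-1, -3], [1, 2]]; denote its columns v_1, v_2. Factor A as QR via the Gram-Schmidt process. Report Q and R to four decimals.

Q = [[0.3780, -0.8861], [0.7559, 0.1528], [-0.3780, -0.3972], [0.3780, 0.1833]], R = [[2.6458, 3.0237], [0.0000, 4.6752]]

v_1 = (1, 2, -1, 1); ‖v_1‖ = 2.6458, so q_1 = (0.3780, 0.7559, -0.3780, 0.3780).
q_1·v_2 = 0.3780·(-3) + 0.7559·3 + (-0.3780)·(-3) + 0.3780·2 = 3.0237.
u_2 = v_2 − 3.0237·q_1 = (-4.1429, 0.7143, -1.8571, 0.8571).
‖u_2‖ = 4.6752, so q_2 = (-0.8861, 0.1528, -0.3972, 0.1833).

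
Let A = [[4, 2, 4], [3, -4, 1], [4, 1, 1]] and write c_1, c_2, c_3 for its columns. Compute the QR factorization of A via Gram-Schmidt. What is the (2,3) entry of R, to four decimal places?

q_1 = c_1/‖c_1‖ = (4, 3, 4)/6.4031 = (0.6247, 0.4685, 0.6247).
r_{12} = q_1·c_2 = 0.0000.
u_2 = c_2 − 0.0000·q_1 = (2.0000, -4.0000, 1.0000).
‖u_2‖ = 4.5826, so q_2 = (0.4364, -0.8729, 0.2182).
r_{23} = q_2·c_3 = 1.0911.

r_{23} = 1.0911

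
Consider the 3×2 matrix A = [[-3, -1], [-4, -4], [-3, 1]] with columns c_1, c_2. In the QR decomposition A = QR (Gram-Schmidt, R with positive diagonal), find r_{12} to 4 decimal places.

c_1 = (-3, -4, -3); ‖c_1‖ = 5.8310, so e_1 = (-0.5145, -0.6860, -0.5145).
r_{12} = e_1·c_2 = 2.7440.

r_{12} = 2.7440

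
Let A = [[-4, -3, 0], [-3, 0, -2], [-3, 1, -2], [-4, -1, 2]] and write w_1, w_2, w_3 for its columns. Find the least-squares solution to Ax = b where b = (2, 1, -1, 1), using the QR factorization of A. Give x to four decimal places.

w_1 = (-4, -3, -3, -4); ‖w_1‖ = 7.0711, so q_1 = (-0.5657, -0.4243, -0.4243, -0.5657).
q_1·w_2 = (-0.5657)·(-3) + (-0.4243)·0 + (-0.4243)·1 + (-0.5657)·(-1) = 1.8385.
u_2 = w_2 − 1.8385·q_1 = (-1.9600, 0.7800, 1.7800, 0.0400).
‖u_2‖ = 2.7604, so q_2 = (-0.7100, 0.2826, 0.6448, 0.0145).
q_1·w_3 = (-0.5657)·0 + (-0.4243)·(-2) + (-0.4243)·(-2) + (-0.5657)·2 = 0.5657; q_2·w_3 = (-0.7100)·0 + 0.2826·(-2) + 0.6448·(-2) + 0.0145·2 = -1.8258.
u_3 = w_3 − 0.5657·q_1 + 1.8258·q_2 = (-0.9764, -1.2441, -0.5827, 2.3465).
‖u_3‖ = 2.8890, so q_3 = (-0.3380, -0.4306, -0.2017, 0.8122).
Qᵀb = (-1.6971, -1.7678, -0.0927).
Back-substitute: x_3 = -0.0927/2.8890 = -0.0321.
x_2 = (-1.7678 + 1.8258·(-0.0321))/2.7604 = -0.6616.
x_1 = (-1.6971 − 1.8385·(-0.6616) − 0.5657·(-0.0321))/7.0711 = -0.0654.

x = (-0.0654, -0.6616, -0.0321)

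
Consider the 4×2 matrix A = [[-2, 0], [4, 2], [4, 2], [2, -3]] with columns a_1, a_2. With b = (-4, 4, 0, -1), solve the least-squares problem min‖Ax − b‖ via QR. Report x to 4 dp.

a_1 = (-2, 4, 4, 2); ‖a_1‖ = 6.3246, so q_1 = (-0.3162, 0.6325, 0.6325, 0.3162).
q_1·a_2 = (-0.3162)·0 + 0.6325·2 + 0.6325·2 + 0.3162·(-3) = 1.5811.
u_2 = a_2 − 1.5811·q_1 = (0.5000, 1.0000, 1.0000, -3.5000).
‖u_2‖ = 3.8079, so q_2 = (0.1313, 0.2626, 0.2626, -0.9191).
Qᵀb = (3.4785, 1.4444).
Back-substitute: x_2 = 1.4444/3.8079 = 0.3793.
x_1 = (3.4785 − 1.5811·0.3793)/6.3246 = 0.4552.

x = (0.4552, 0.3793)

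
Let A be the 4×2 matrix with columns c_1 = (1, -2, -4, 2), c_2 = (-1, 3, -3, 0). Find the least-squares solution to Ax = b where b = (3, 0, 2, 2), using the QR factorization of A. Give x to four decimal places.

x = (0.0578, -0.4889)

q_1 = c_1/‖c_1‖ = (1, -2, -4, 2)/5.0000 = (0.2000, -0.4000, -0.8000, 0.4000).
r_{12} = q_1·c_2 = 1.0000.
u_2 = c_2 − 1.0000·q_1 = (-1.2000, 3.4000, -2.2000, -0.4000).
‖u_2‖ = 4.2426, so q_2 = (-0.2828, 0.8014, -0.5185, -0.0943).
Qᵀb = (-0.2000, -2.0742).
Back-substitute: x_2 = -2.0742/4.2426 = -0.4889.
x_1 = (-0.2000 − 1.0000·(-0.4889))/5.0000 = 0.0578.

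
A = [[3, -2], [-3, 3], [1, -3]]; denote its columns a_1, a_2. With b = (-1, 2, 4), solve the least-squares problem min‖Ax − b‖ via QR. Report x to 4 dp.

x = (-1.9362, -1.7660)

a_1 = (3, -3, 1); ‖a_1‖ = 4.3589, so e_1 = (0.6882, -0.6882, 0.2294).
e_1·a_2 = 0.6882·(-2) + (-0.6882)·3 + 0.2294·(-3) = -4.1295.
u_2 = a_2 + 4.1295·e_1 = (0.8421, 0.1579, -2.0526).
‖u_2‖ = 2.2243, so e_2 = (0.3786, 0.0710, -0.9228).
Qᵀb = (-1.1471, -3.9280).
Back-substitute: x_2 = -3.9280/2.2243 = -1.7660.
x_1 = (-1.1471 + 4.1295·(-1.7660))/4.3589 = -1.9362.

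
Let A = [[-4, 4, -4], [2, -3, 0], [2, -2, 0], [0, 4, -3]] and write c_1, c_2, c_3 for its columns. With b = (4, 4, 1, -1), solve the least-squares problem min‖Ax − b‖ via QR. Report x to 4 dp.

c_1 = (-4, 2, 2, 0); ‖c_1‖ = 4.8990, so q_1 = (-0.8165, 0.4082, 0.4082, 0.0000).
q_1·c_2 = (-0.8165)·4 + 0.4082·(-3) + 0.4082·(-2) + 0.0000·4 = -5.3072.
u_2 = c_2 + 5.3072·q_1 = (-0.3333, -0.8333, 0.1667, 4.0000).
‖u_2‖ = 4.1028, so q_2 = (-0.0812, -0.2031, 0.0406, 0.9749).
q_1·c_3 = (-0.8165)·(-4) + 0.4082·0 + 0.4082·0 + 0.0000·(-3) = 3.2660; q_2·c_3 = (-0.0812)·(-4) + (-0.2031)·0 + 0.0406·0 + 0.9749·(-3) = -2.5998.
u_3 = c_3 − 3.2660·q_1 + 2.5998·q_2 = (-1.5446, -1.8614, -1.2277, -0.4653).
‖u_3‖ = 2.7521, so q_3 = (-0.5612, -0.6763, -0.4461, -0.1691).
Qᵀb = (-1.2247, -2.0717, -5.2273).
Back-substitute: x_3 = -5.2273/2.7521 = -1.8993.
x_2 = (-2.0717 + 2.5998·(-1.8993))/4.1028 = -1.7085.
x_1 = (-1.2247 + 5.3072·(-1.7085) − 3.2660·(-1.8993))/4.8990 = -0.8346.

x = (-0.8346, -1.7085, -1.8993)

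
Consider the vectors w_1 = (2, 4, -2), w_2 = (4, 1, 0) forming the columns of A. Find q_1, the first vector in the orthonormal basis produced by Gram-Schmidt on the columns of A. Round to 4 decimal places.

q_1 = w_1/‖w_1‖ = (2, 4, -2)/4.8990 = (0.4082, 0.8165, -0.4082).

q_1 = (0.4082, 0.8165, -0.4082)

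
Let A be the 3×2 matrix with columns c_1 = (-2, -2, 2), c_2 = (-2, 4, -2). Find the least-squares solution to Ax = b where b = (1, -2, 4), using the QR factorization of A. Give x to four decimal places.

x = (0.4286, -0.6071)

q_1 = c_1/‖c_1‖ = (-2, -2, 2)/3.4641 = (-0.5774, -0.5774, 0.5774).
r_{12} = q_1·c_2 = -2.3094.
u_2 = c_2 + 2.3094·q_1 = (-3.3333, 2.6667, -0.6667).
‖u_2‖ = 4.3205, so q_2 = (-0.7715, 0.6172, -0.1543).
Qᵀb = (2.8868, -2.6232).
Back-substitute: x_2 = -2.6232/4.3205 = -0.6071.
x_1 = (2.8868 + 2.3094·(-0.6071))/3.4641 = 0.4286.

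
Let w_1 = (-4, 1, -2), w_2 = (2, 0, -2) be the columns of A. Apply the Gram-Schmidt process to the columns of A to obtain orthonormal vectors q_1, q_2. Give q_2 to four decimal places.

w_1 = (-4, 1, -2); ‖w_1‖ = 4.5826, so q_1 = (-0.8729, 0.2182, -0.4364).
q_1·w_2 = (-0.8729)·2 + 0.2182·0 + (-0.4364)·(-2) = -0.8729.
u_2 = w_2 + 0.8729·q_1 = (1.2381, 0.1905, -2.3810).
‖u_2‖ = 2.6904, so q_2 = (0.4602, 0.0708, -0.8850).

q_2 = (0.4602, 0.0708, -0.8850)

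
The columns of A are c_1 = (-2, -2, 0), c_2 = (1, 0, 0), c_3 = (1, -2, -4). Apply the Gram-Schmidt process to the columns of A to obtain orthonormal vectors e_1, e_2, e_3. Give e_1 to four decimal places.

e_1 = (-0.7071, -0.7071, 0.0000)

e_1 = c_1/‖c_1‖ = (-2, -2, 0)/2.8284 = (-0.7071, -0.7071, 0.0000).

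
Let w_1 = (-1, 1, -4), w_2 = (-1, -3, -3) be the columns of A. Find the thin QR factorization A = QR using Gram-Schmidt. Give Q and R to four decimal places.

w_1 = (-1, 1, -4); ‖w_1‖ = 4.2426, so e_1 = (-0.2357, 0.2357, -0.9428).
e_1·w_2 = (-0.2357)·(-1) + 0.2357·(-3) + (-0.9428)·(-3) = 2.3570.
u_2 = w_2 − 2.3570·e_1 = (-0.4444, -3.5556, -0.7778).
‖u_2‖ = 3.6667, so e_2 = (-0.1212, -0.9697, -0.2121).

Q = [[-0.2357, -0.1212], [0.2357, -0.9697], [-0.9428, -0.2121]], R = [[4.2426, 2.3570], [0.0000, 3.6667]]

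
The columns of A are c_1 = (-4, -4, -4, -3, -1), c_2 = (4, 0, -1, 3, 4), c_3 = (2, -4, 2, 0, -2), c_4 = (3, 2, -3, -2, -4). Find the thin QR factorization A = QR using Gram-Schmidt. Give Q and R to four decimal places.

c_1 = (-4, -4, -4, -3, -1); ‖c_1‖ = 7.6158, so e_1 = (-0.5252, -0.5252, -0.5252, -0.3939, -0.1313).
e_1·c_2 = (-0.5252)·4 + (-0.5252)·0 + (-0.5252)·(-1) + (-0.3939)·3 + (-0.1313)·4 = -3.2827.
u_2 = c_2 + 3.2827·e_1 = (2.2759, -1.7241, -2.7241, 1.7069, 3.5690).
‖u_2‖ = 5.5879, so e_2 = (0.4073, -0.3086, -0.4875, 0.3055, 0.6387).
e_1·c_3 = (-0.5252)·2 + (-0.5252)·(-4) + (-0.5252)·2 + (-0.3939)·0 + (-0.1313)·(-2) = 0.2626; e_2·c_3 = 0.4073·2 + (-0.3086)·(-4) + (-0.4875)·2 + 0.3055·0 + 0.6387·(-2) = -0.2036.
u_3 = c_3 − 0.2626·e_1 + 0.2036·e_2 = (2.2209, -3.9249, 2.0387, 0.1657, -1.8355).
‖u_3‖ = 5.2811, so e_3 = (0.4205, -0.7432, 0.3860, 0.0314, -0.3476).
e_1·c_4 = (-0.5252)·3 + (-0.5252)·2 + (-0.5252)·(-3) + (-0.3939)·(-2) + (-0.1313)·(-4) = 0.2626; e_2·c_4 = 0.4073·3 + (-0.3086)·2 + (-0.4875)·(-3) + 0.3055·(-2) + 0.6387·(-4) = -1.0984; e_3·c_4 = 0.4205·3 + (-0.7432)·2 + 0.3860·(-3) + 0.0314·(-2) + (-0.3476)·(-4) = -0.0554.
u_4 = c_4 − 0.2626·e_1 + 1.0984·e_2 + 0.0554·e_3 = (3.6086, 1.7578, -3.3762, -1.5593, -3.2832).
‖u_4‖ = 6.3813, so e_4 = (0.5655, 0.2755, -0.5291, -0.2443, -0.5145).

Q = [[-0.5252, 0.4073, 0.4205, 0.5655], [-0.5252, -0.3086, -0.7432, 0.2755], [-0.5252, -0.4875, 0.3860, -0.5291], [-0.3939, 0.3055, 0.0314, -0.2443], [-0.1313, 0.6387, -0.3476, -0.5145]], R = [[7.6158, -3.2827, 0.2626, 0.2626], [0.0000, 5.5879, -0.2036, -1.0984], [0.0000, 0.0000, 5.2811, -0.0554], [0.0000, 0.0000, 0.0000, 6.3813]]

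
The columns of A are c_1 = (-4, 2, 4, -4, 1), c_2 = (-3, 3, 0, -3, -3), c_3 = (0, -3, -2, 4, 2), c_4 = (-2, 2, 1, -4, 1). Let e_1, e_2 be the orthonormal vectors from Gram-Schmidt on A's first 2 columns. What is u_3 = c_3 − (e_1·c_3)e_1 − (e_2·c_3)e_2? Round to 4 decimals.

c_1 = (-4, 2, 4, -4, 1); ‖c_1‖ = 7.2801, so e_1 = (-0.5494, 0.2747, 0.5494, -0.5494, 0.1374).
e_1·c_2 = (-0.5494)·(-3) + 0.2747·3 + 0.5494·0 + (-0.5494)·(-3) + 0.1374·(-3) = 3.7087.
u_2 = c_2 − 3.7087·e_1 = (-0.9623, 1.9811, -2.0377, -0.9623, -3.5094).
‖u_2‖ = 4.7165, so e_2 = (-0.2040, 0.4200, -0.4320, -0.2040, -0.7441).
e_1·c_3 = (-0.5494)·0 + 0.2747·(-3) + 0.5494·(-2) + (-0.5494)·4 + 0.1374·2 = -3.8461; e_2·c_3 = (-0.2040)·0 + 0.4200·(-3) + (-0.4320)·(-2) + (-0.2040)·4 + (-0.7441)·2 = -2.7003.
u_3 = c_3 + 3.8461·e_1 + 2.7003·e_2 = (-2.6641, -0.8092, -1.0534, 1.3359, 0.5191).

u_3 = (-2.6641, -0.8092, -1.0534, 1.3359, 0.5191)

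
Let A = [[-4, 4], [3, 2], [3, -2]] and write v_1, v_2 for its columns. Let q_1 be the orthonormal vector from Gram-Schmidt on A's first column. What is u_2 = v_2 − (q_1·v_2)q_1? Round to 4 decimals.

q_1 = v_1/‖v_1‖ = (-4, 3, 3)/5.8310 = (-0.6860, 0.5145, 0.5145).
r_{12} = q_1·v_2 = -2.7440.
u_2 = v_2 + 2.7440·q_1 = (2.1176, 3.4118, -0.5882).

u_2 = (2.1176, 3.4118, -0.5882)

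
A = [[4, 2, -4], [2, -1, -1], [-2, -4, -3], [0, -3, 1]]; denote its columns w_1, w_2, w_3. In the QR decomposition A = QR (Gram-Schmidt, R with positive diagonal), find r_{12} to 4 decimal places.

r_{12} = 2.8577

q_1 = w_1/‖w_1‖ = (4, 2, -2, 0)/4.8990 = (0.8165, 0.4082, -0.4082, 0.0000).
r_{12} = q_1·w_2 = 2.8577.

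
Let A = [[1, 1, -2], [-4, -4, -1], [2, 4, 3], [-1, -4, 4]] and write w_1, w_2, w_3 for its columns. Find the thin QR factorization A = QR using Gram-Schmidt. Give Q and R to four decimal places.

Q = [[0.2132, -0.0969, -0.4856], [-0.8528, 0.3878, 0.1188], [0.4264, 0.4155, 0.7206], [-0.2132, -0.8171, 0.4804]], R = [[4.6904, 6.1828, 0.8528], [0.0000, 3.2822, -2.2158], [0.0000, 0.0000, 4.9359]]

w_1 = (1, -4, 2, -1); ‖w_1‖ = 4.6904, so e_1 = (0.2132, -0.8528, 0.4264, -0.2132).
e_1·w_2 = 0.2132·1 + (-0.8528)·(-4) + 0.4264·4 + (-0.2132)·(-4) = 6.1828.
u_2 = w_2 − 6.1828·e_1 = (-0.3182, 1.2727, 1.3636, -2.6818).
‖u_2‖ = 3.2822, so e_2 = (-0.0969, 0.3878, 0.4155, -0.8171).
e_1·w_3 = 0.2132·(-2) + (-0.8528)·(-1) + 0.4264·3 + (-0.2132)·4 = 0.8528; e_2·w_3 = (-0.0969)·(-2) + 0.3878·(-1) + 0.4155·3 + (-0.8171)·4 = -2.2158.
u_3 = w_3 − 0.8528·e_1 + 2.2158·e_2 = (-2.3966, 0.5865, 3.5570, 2.3713).
‖u_3‖ = 4.9359, so e_3 = (-0.4856, 0.1188, 0.7206, 0.4804).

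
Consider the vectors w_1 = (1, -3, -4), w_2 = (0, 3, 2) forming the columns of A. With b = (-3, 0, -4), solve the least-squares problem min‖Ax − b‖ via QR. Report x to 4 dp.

q_1 = w_1/‖w_1‖ = (1, -3, -4)/5.0990 = (0.1961, -0.5883, -0.7845).
r_{12} = q_1·w_2 = -3.3340.
u_2 = w_2 + 3.3340·q_1 = (0.6538, 1.0385, -0.6154).
‖u_2‖ = 1.3728, so q_2 = (0.4763, 0.7564, -0.4483).
Qᵀb = (2.5495, 0.3642).
Back-substitute: x_2 = 0.3642/1.3728 = 0.2653.
x_1 = (2.5495 + 3.3340·0.2653)/5.0990 = 0.6735.

x = (0.6735, 0.2653)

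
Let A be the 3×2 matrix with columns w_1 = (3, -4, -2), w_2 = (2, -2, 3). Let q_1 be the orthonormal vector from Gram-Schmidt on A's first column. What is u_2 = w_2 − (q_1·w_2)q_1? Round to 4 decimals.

w_1 = (3, -4, -2); ‖w_1‖ = 5.3852, so q_1 = (0.5571, -0.7428, -0.3714).
q_1·w_2 = 0.5571·2 + (-0.7428)·(-2) + (-0.3714)·3 = 1.4856.
u_2 = w_2 − 1.4856·q_1 = (1.1724, -0.8966, 3.5517).

u_2 = (1.1724, -0.8966, 3.5517)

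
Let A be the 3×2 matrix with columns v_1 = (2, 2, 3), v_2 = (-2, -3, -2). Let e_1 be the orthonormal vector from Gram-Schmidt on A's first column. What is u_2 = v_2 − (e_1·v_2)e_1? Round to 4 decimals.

u_2 = (-0.1176, -1.1176, 0.8235)

v_1 = (2, 2, 3); ‖v_1‖ = 4.1231, so e_1 = (0.4851, 0.4851, 0.7276).
e_1·v_2 = 0.4851·(-2) + 0.4851·(-3) + 0.7276·(-2) = -3.8806.
u_2 = v_2 + 3.8806·e_1 = (-0.1176, -1.1176, 0.8235).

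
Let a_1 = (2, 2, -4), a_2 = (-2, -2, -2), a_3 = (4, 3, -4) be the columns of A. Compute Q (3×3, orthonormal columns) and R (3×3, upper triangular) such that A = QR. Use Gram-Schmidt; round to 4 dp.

Q = [[0.4082, -0.5774, 0.7071], [0.4082, -0.5774, -0.7071], [-0.8165, -0.5774, 0.0000]], R = [[4.8990, 0.0000, 6.1237], [0.0000, 3.4641, -1.7321], [0.0000, 0.0000, 0.7071]]

a_1 = (2, 2, -4); ‖a_1‖ = 4.8990, so q_1 = (0.4082, 0.4082, -0.8165).
q_1·a_2 = 0.4082·(-2) + 0.4082·(-2) + (-0.8165)·(-2) = 0.0000.
u_2 = a_2 + 0.0000·q_1 = (-2.0000, -2.0000, -2.0000).
‖u_2‖ = 3.4641, so q_2 = (-0.5774, -0.5774, -0.5774).
q_1·a_3 = 0.4082·4 + 0.4082·3 + (-0.8165)·(-4) = 6.1237; q_2·a_3 = (-0.5774)·4 + (-0.5774)·3 + (-0.5774)·(-4) = -1.7321.
u_3 = a_3 − 6.1237·q_1 + 1.7321·q_2 = (0.5000, -0.5000, 0.0000).
‖u_3‖ = 0.7071, so q_3 = (0.7071, -0.7071, 0.0000).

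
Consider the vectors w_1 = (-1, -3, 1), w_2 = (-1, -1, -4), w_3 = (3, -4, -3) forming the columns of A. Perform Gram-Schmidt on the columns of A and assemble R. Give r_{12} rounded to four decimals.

r_{12} = 0.0000

w_1 = (-1, -3, 1); ‖w_1‖ = 3.3166, so q_1 = (-0.3015, -0.9045, 0.3015).
r_{12} = q_1·w_2 = 0.0000.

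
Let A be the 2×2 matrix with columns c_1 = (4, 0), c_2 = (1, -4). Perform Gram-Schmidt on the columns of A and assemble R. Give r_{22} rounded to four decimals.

c_1 = (4, 0); ‖c_1‖ = 4.0000, so e_1 = (1.0000, 0.0000).
e_1·c_2 = 1.0000·1 + 0.0000·(-4) = 1.0000.
u_2 = c_2 − 1.0000·e_1 = (0.0000, -4.0000).
r_{22} = ‖u_2‖ = 4.0000.

r_{22} = 4.0000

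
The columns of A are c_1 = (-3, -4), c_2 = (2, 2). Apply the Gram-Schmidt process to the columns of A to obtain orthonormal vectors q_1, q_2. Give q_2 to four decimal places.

q_2 = (0.8000, -0.6000)

c_1 = (-3, -4); ‖c_1‖ = 5.0000, so q_1 = (-0.6000, -0.8000).
q_1·c_2 = (-0.6000)·2 + (-0.8000)·2 = -2.8000.
u_2 = c_2 + 2.8000·q_1 = (0.3200, -0.2400).
‖u_2‖ = 0.4000, so q_2 = (0.8000, -0.6000).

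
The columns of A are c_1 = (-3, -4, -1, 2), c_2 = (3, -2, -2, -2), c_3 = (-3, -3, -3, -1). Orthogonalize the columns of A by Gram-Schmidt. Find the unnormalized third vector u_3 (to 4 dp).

u_3 = (-1.7391, 0.7681, -1.5362, -1.8406)

q_1 = c_1/‖c_1‖ = (-3, -4, -1, 2)/5.4772 = (-0.5477, -0.7303, -0.1826, 0.3651).
r_{12} = q_1·c_2 = -0.5477.
u_2 = c_2 + 0.5477·q_1 = (2.7000, -2.4000, -2.1000, -1.8000).
‖u_2‖ = 4.5497, so q_2 = (0.5934, -0.5275, -0.4616, -0.3956).
r_{13} = q_1·c_3 = 4.0166; r_{23} = q_2·c_3 = 1.5825.
u_3 = c_3 − 4.0166·q_1 − 1.5825·q_2 = (-1.7391, 0.7681, -1.5362, -1.8406).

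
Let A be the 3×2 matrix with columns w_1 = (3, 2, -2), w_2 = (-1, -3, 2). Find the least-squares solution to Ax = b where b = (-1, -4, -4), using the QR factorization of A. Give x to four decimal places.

w_1 = (3, 2, -2); ‖w_1‖ = 4.1231, so e_1 = (0.7276, 0.4851, -0.4851).
e_1·w_2 = 0.7276·(-1) + 0.4851·(-3) + (-0.4851)·2 = -3.1530.
u_2 = w_2 + 3.1530·e_1 = (1.2941, -1.4706, 0.4706).
‖u_2‖ = 2.0147, so e_2 = (0.6424, -0.7299, 0.2336).
Qᵀb = (-0.7276, 1.3431).
Back-substitute: x_2 = 1.3431/2.0147 = 0.6667.
x_1 = (-0.7276 + 3.1530·0.6667)/4.1231 = 0.3333.

x = (0.3333, 0.6667)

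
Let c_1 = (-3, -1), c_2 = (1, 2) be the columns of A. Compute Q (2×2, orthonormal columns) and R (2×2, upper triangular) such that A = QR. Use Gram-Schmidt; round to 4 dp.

c_1 = (-3, -1); ‖c_1‖ = 3.1623, so q_1 = (-0.9487, -0.3162).
q_1·c_2 = (-0.9487)·1 + (-0.3162)·2 = -1.5811.
u_2 = c_2 + 1.5811·q_1 = (-0.5000, 1.5000).
‖u_2‖ = 1.5811, so q_2 = (-0.3162, 0.9487).

Q = [[-0.9487, -0.3162], [-0.3162, 0.9487]], R = [[3.1623, -1.5811], [0.0000, 1.5811]]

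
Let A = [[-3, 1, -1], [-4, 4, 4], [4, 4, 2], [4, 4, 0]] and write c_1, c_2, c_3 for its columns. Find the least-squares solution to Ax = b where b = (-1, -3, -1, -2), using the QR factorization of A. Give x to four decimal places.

c_1 = (-3, -4, 4, 4); ‖c_1‖ = 7.5498, so e_1 = (-0.3974, -0.5298, 0.5298, 0.5298).
e_1·c_2 = (-0.3974)·1 + (-0.5298)·4 + 0.5298·4 + 0.5298·4 = 1.7219.
u_2 = c_2 − 1.7219·e_1 = (1.6842, 4.9123, 3.0877, 3.0877).
‖u_2‖ = 6.7849, so e_2 = (0.2482, 0.7240, 0.4551, 0.4551).
e_1·c_3 = (-0.3974)·(-1) + (-0.5298)·4 + 0.5298·2 + 0.5298·0 = -0.6623; e_2·c_3 = 0.2482·(-1) + 0.7240·4 + 0.4551·2 + 0.4551·0 = 3.5579.
u_3 = c_3 + 0.6623·e_1 − 3.5579·e_2 = (-2.1463, 1.0732, 0.7317, -1.2683).
‖u_3‖ = 2.8111, so e_3 = (-0.7635, 0.3818, 0.2603, -0.4512).
Qᵀb = (0.3974, -3.7855, 0.2603).
Back-substitute: x_3 = 0.2603/2.8111 = 0.0926.
x_2 = (-3.7855 − 3.5579·0.0926)/6.7849 = -0.6065.
x_1 = (0.3974 − 1.7219·(-0.6065) + 0.6623·0.0926)/7.5498 = 0.1991.

x = (0.1991, -0.6065, 0.0926)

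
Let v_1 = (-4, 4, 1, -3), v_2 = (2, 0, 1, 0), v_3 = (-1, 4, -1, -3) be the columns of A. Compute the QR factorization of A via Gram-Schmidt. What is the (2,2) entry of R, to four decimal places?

r_{22} = 1.9579

v_1 = (-4, 4, 1, -3); ‖v_1‖ = 6.4807, so q_1 = (-0.6172, 0.6172, 0.1543, -0.4629).
q_1·v_2 = (-0.6172)·2 + 0.6172·0 + 0.1543·1 + (-0.4629)·0 = -1.0801.
u_2 = v_2 + 1.0801·q_1 = (1.3333, 0.6667, 1.1667, -0.5000).
r_{22} = ‖u_2‖ = 1.9579.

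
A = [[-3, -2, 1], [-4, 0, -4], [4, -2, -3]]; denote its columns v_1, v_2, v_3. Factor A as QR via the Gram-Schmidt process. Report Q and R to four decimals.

v_1 = (-3, -4, 4); ‖v_1‖ = 6.4031, so q_1 = (-0.4685, -0.6247, 0.6247).
q_1·v_2 = (-0.4685)·(-2) + (-0.6247)·0 + 0.6247·(-2) = -0.3123.
u_2 = v_2 + 0.3123·q_1 = (-2.1463, -0.1951, -1.8049).
‖u_2‖ = 2.8111, so q_2 = (-0.7635, -0.0694, -0.6420).
q_1·v_3 = (-0.4685)·1 + (-0.6247)·(-4) + 0.6247·(-3) = 0.1562; q_2·v_3 = (-0.7635)·1 + (-0.0694)·(-4) + (-0.6420)·(-3) = 1.4403.
u_3 = v_3 − 0.1562·q_1 − 1.4403·q_2 = (2.1728, -3.8025, -2.1728).
‖u_3‖ = 4.8889, so q_3 = (0.4444, -0.7778, -0.4444).

Q = [[-0.4685, -0.7635, 0.4444], [-0.6247, -0.0694, -0.7778], [0.6247, -0.6420, -0.4444]], R = [[6.4031, -0.3123, 0.1562], [0.0000, 2.8111, 1.4403], [0.0000, 0.0000, 4.8889]]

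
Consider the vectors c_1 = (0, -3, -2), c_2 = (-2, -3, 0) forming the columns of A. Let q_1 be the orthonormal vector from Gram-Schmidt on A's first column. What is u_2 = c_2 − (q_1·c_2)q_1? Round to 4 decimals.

u_2 = (-2.0000, -0.9231, 1.3846)

q_1 = c_1/‖c_1‖ = (0, -3, -2)/3.6056 = (0.0000, -0.8321, -0.5547).
r_{12} = q_1·c_2 = 2.4962.
u_2 = c_2 − 2.4962·q_1 = (-2.0000, -0.9231, 1.3846).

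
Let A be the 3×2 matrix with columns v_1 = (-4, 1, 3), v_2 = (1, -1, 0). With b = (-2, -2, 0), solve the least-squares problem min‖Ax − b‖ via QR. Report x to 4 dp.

x = (0.4444, 1.1111)

e_1 = v_1/‖v_1‖ = (-4, 1, 3)/5.0990 = (-0.7845, 0.1961, 0.5883).
r_{12} = e_1·v_2 = -0.9806.
u_2 = v_2 + 0.9806·e_1 = (0.2308, -0.8077, 0.5769).
‖u_2‖ = 1.0190, so e_2 = (0.2265, -0.7926, 0.5661).
Qᵀb = (1.1767, 1.1323).
Back-substitute: x_2 = 1.1323/1.0190 = 1.1111.
x_1 = (1.1767 + 0.9806·1.1111)/5.0990 = 0.4444.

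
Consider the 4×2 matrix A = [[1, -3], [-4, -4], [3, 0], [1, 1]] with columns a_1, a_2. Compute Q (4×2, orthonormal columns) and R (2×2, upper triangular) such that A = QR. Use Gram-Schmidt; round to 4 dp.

a_1 = (1, -4, 3, 1); ‖a_1‖ = 5.1962, so e_1 = (0.1925, -0.7698, 0.5774, 0.1925).
e_1·a_2 = 0.1925·(-3) + (-0.7698)·(-4) + 0.5774·0 + 0.1925·1 = 2.6943.
u_2 = a_2 − 2.6943·e_1 = (-3.5185, -1.9259, -1.5556, 0.4815).
‖u_2‖ = 4.3291, so e_2 = (-0.8128, -0.4449, -0.3593, 0.1112).

Q = [[0.1925, -0.8128], [-0.7698, -0.4449], [0.5774, -0.3593], [0.1925, 0.1112]], R = [[5.1962, 2.6943], [0.0000, 4.3291]]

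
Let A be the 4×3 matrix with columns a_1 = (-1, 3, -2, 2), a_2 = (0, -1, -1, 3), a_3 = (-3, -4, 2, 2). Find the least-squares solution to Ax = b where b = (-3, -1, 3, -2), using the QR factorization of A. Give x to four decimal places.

q_1 = a_1/‖a_1‖ = (-1, 3, -2, 2)/4.2426 = (-0.2357, 0.7071, -0.4714, 0.4714).
r_{12} = q_1·a_2 = 1.1785.
u_2 = a_2 − 1.1785·q_1 = (0.2778, -1.8333, -0.4444, 2.4444).
‖u_2‖ = 3.1002, so q_2 = (0.0896, -0.5914, -0.1434, 0.7885).
r_{13} = q_1·a_3 = -2.1213; r_{23} = q_2·a_3 = 3.3869.
u_3 = a_3 + 2.1213·q_1 − 3.3869·q_2 = (-3.8035, -0.4971, 1.4855, 0.3295).
‖u_3‖ = 4.1266, so q_3 = (-0.9217, -0.1205, 0.3600, 0.0798).
Qᵀb = (-2.3570, -1.6845, 3.8058).
Back-substitute: x_3 = 3.8058/4.1266 = 0.9223.
x_2 = (-1.6845 − 3.3869·0.9223)/3.1002 = -1.5509.
x_1 = (-2.3570 − 1.1785·(-1.5509) + 2.1213·0.9223)/4.2426 = 0.3364.

x = (0.3364, -1.5509, 0.9223)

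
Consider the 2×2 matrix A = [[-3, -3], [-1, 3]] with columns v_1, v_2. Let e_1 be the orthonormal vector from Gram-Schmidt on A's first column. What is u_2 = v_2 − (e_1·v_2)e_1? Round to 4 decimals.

v_1 = (-3, -1); ‖v_1‖ = 3.1623, so e_1 = (-0.9487, -0.3162).
e_1·v_2 = (-0.9487)·(-3) + (-0.3162)·3 = 1.8974.
u_2 = v_2 − 1.8974·e_1 = (-1.2000, 3.6000).

u_2 = (-1.2000, 3.6000)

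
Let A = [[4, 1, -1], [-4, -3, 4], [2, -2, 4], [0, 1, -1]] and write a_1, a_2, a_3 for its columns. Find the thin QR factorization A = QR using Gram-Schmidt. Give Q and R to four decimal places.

a_1 = (4, -4, 2, 0); ‖a_1‖ = 6.0000, so q_1 = (0.6667, -0.6667, 0.3333, 0.0000).
q_1·a_2 = 0.6667·1 + (-0.6667)·(-3) + 0.3333·(-2) + 0.0000·1 = 2.0000.
u_2 = a_2 − 2.0000·q_1 = (-0.3333, -1.6667, -2.6667, 1.0000).
‖u_2‖ = 3.3166, so q_2 = (-0.1005, -0.5025, -0.8040, 0.3015).
q_1·a_3 = 0.6667·(-1) + (-0.6667)·4 + 0.3333·4 + 0.0000·(-1) = -2.0000; q_2·a_3 = (-0.1005)·(-1) + (-0.5025)·4 + (-0.8040)·4 + 0.3015·(-1) = -5.4272.
u_3 = a_3 + 2.0000·q_1 + 5.4272·q_2 = (-0.2121, -0.0606, 0.3030, 0.6364).
‖u_3‖ = 0.7385, so q_3 = (-0.2872, -0.0821, 0.4103, 0.8616).

Q = [[0.6667, -0.1005, -0.2872], [-0.6667, -0.5025, -0.0821], [0.3333, -0.8040, 0.4103], [0.0000, 0.3015, 0.8616]], R = [[6.0000, 2.0000, -2.0000], [0.0000, 3.3166, -5.4272], [0.0000, 0.0000, 0.7385]]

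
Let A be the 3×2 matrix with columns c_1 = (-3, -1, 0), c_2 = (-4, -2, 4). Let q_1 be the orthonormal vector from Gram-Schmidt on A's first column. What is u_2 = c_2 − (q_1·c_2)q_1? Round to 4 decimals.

u_2 = (0.2000, -0.6000, 4.0000)

c_1 = (-3, -1, 0); ‖c_1‖ = 3.1623, so q_1 = (-0.9487, -0.3162, 0.0000).
q_1·c_2 = (-0.9487)·(-4) + (-0.3162)·(-2) + 0.0000·4 = 4.4272.
u_2 = c_2 − 4.4272·q_1 = (0.2000, -0.6000, 4.0000).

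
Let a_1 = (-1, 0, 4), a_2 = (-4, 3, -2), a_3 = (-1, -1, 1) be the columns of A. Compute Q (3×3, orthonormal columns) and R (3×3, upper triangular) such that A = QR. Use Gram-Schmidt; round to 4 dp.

e_1 = a_1/‖a_1‖ = (-1, 0, 4)/4.1231 = (-0.2425, 0.0000, 0.9701).
r_{12} = e_1·a_2 = -0.9701.
u_2 = a_2 + 0.9701·e_1 = (-4.2353, 3.0000, -1.0588).
‖u_2‖ = 5.2971, so e_2 = (-0.7996, 0.5664, -0.1999).
r_{13} = e_1·a_3 = 1.2127; r_{23} = e_2·a_3 = 0.0333.
u_3 = a_3 − 1.2127·e_1 − 0.0333·e_2 = (-0.6792, -1.0189, -0.1698).
‖u_3‖ = 1.2362, so e_3 = (-0.5494, -0.8242, -0.1374).

Q = [[-0.2425, -0.7996, -0.5494], [0.0000, 0.5664, -0.8242], [0.9701, -0.1999, -0.1374]], R = [[4.1231, -0.9701, 1.2127], [0.0000, 5.2971, 0.0333], [0.0000, 0.0000, 1.2362]]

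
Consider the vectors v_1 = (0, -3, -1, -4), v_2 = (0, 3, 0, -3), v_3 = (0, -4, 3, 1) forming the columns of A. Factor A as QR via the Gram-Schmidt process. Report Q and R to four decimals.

Q = [[0.0000, 0.0000, 0.0000], [-0.5883, 0.7964, -0.1400], [-0.1961, 0.0275, 0.9802], [-0.7845, -0.6042, -0.1400]], R = [[5.0990, 0.5883, 0.9806], [0.0000, 4.2016, -3.7073], [0.0000, 0.0000, 3.3607]]

v_1 = (0, -3, -1, -4); ‖v_1‖ = 5.0990, so q_1 = (0.0000, -0.5883, -0.1961, -0.7845).
q_1·v_2 = 0.0000·0 + (-0.5883)·3 + (-0.1961)·0 + (-0.7845)·(-3) = 0.5883.
u_2 = v_2 − 0.5883·q_1 = (0.0000, 3.3462, 0.1154, -2.5385).
‖u_2‖ = 4.2016, so q_2 = (0.0000, 0.7964, 0.0275, -0.6042).
q_1·v_3 = 0.0000·0 + (-0.5883)·(-4) + (-0.1961)·3 + (-0.7845)·1 = 0.9806; q_2·v_3 = 0.0000·0 + 0.7964·(-4) + 0.0275·3 + (-0.6042)·1 = -3.7073.
u_3 = v_3 − 0.9806·q_1 + 3.7073·q_2 = (0.0000, -0.4706, 3.2941, -0.4706).
‖u_3‖ = 3.3607, so q_3 = (0.0000, -0.1400, 0.9802, -0.1400).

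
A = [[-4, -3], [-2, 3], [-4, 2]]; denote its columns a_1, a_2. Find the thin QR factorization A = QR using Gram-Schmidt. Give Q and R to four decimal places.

Q = [[-0.6667, -0.6887], [-0.3333, 0.6175], [-0.6667, 0.3800]], R = [[6.0000, -0.3333], [0.0000, 4.6786]]

a_1 = (-4, -2, -4); ‖a_1‖ = 6.0000, so q_1 = (-0.6667, -0.3333, -0.6667).
q_1·a_2 = (-0.6667)·(-3) + (-0.3333)·3 + (-0.6667)·2 = -0.3333.
u_2 = a_2 + 0.3333·q_1 = (-3.2222, 2.8889, 1.7778).
‖u_2‖ = 4.6786, so q_2 = (-0.6887, 0.6175, 0.3800).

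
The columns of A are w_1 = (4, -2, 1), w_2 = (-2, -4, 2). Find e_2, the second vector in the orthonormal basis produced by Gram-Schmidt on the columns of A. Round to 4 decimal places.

e_2 = (-0.4880, -0.7807, 0.3904)

e_1 = w_1/‖w_1‖ = (4, -2, 1)/4.5826 = (0.8729, -0.4364, 0.2182).
r_{12} = e_1·w_2 = 0.4364.
u_2 = w_2 − 0.4364·e_1 = (-2.3810, -3.8095, 1.9048).
‖u_2‖ = 4.8795, so e_2 = (-0.4880, -0.7807, 0.3904).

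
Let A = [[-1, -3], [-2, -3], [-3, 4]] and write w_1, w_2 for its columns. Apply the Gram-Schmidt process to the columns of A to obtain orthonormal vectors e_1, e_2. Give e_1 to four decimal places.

e_1 = (-0.2673, -0.5345, -0.8018)

w_1 = (-1, -2, -3); ‖w_1‖ = 3.7417, so e_1 = (-0.2673, -0.5345, -0.8018).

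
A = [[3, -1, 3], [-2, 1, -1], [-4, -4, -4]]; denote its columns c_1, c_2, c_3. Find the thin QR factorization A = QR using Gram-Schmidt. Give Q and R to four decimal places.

c_1 = (3, -2, -4); ‖c_1‖ = 5.3852, so q_1 = (0.5571, -0.3714, -0.7428).
q_1·c_2 = 0.5571·(-1) + (-0.3714)·1 + (-0.7428)·(-4) = 2.0426.
u_2 = c_2 − 2.0426·q_1 = (-2.1379, 1.7586, -2.4828).
‖u_2‖ = 3.7185, so q_2 = (-0.5749, 0.4729, -0.6677).
q_1·c_3 = 0.5571·3 + (-0.3714)·(-1) + (-0.7428)·(-4) = 5.0138; q_2·c_3 = (-0.5749)·3 + 0.4729·(-1) + (-0.6677)·(-4) = 0.4729.
u_3 = c_3 − 5.0138·q_1 − 0.4729·q_2 = (0.4788, 0.6384, 0.0399).
‖u_3‖ = 0.7990, so q_3 = (0.5993, 0.7990, 0.0499).

Q = [[0.5571, -0.5749, 0.5993], [-0.3714, 0.4729, 0.7990], [-0.7428, -0.6677, 0.0499]], R = [[5.3852, 2.0426, 5.0138], [0.0000, 3.7185, 0.4729], [0.0000, 0.0000, 0.7990]]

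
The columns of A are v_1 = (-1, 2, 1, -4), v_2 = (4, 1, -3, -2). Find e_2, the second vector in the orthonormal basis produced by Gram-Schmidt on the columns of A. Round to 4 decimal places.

e_2 = (0.7604, 0.1337, -0.5766, -0.2674)

e_1 = v_1/‖v_1‖ = (-1, 2, 1, -4)/4.6904 = (-0.2132, 0.4264, 0.2132, -0.8528).
r_{12} = e_1·v_2 = 0.6396.
u_2 = v_2 − 0.6396·e_1 = (4.1364, 0.7273, -3.1364, -1.4545).
‖u_2‖ = 5.4398, so e_2 = (0.7604, 0.1337, -0.5766, -0.2674).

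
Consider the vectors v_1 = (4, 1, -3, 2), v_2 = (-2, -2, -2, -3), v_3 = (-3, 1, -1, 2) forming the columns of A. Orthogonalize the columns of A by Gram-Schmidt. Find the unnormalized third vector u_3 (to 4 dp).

u_3 = (-2.5170, 1.0075, -1.6264, 2.0906)

v_1 = (4, 1, -3, 2); ‖v_1‖ = 5.4772, so q_1 = (0.7303, 0.1826, -0.5477, 0.3651).
q_1·v_2 = 0.7303·(-2) + 0.1826·(-2) + (-0.5477)·(-2) + 0.3651·(-3) = -1.8257.
u_2 = v_2 + 1.8257·q_1 = (-0.6667, -1.6667, -3.0000, -2.3333).
‖u_2‖ = 4.2032, so q_2 = (-0.1586, -0.3965, -0.7137, -0.5551).
q_1·v_3 = 0.7303·(-3) + 0.1826·1 + (-0.5477)·(-1) + 0.3651·2 = -0.7303; q_2·v_3 = (-0.1586)·(-3) + (-0.3965)·1 + (-0.7137)·(-1) + (-0.5551)·2 = -0.3172.
u_3 = v_3 + 0.7303·q_1 + 0.3172·q_2 = (-2.5170, 1.0075, -1.6264, 2.0906).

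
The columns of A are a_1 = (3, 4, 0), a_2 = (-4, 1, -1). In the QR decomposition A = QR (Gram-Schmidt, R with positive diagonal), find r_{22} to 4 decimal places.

a_1 = (3, 4, 0); ‖a_1‖ = 5.0000, so q_1 = (0.6000, 0.8000, 0.0000).
q_1·a_2 = 0.6000·(-4) + 0.8000·1 + 0.0000·(-1) = -1.6000.
u_2 = a_2 + 1.6000·q_1 = (-3.0400, 2.2800, -1.0000).
r_{22} = ‖u_2‖ = 3.9294.

r_{22} = 3.9294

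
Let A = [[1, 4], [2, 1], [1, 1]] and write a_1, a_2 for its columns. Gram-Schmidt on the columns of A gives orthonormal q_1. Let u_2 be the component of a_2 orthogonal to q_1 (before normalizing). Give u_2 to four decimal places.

q_1 = a_1/‖a_1‖ = (1, 2, 1)/2.4495 = (0.4082, 0.8165, 0.4082).
r_{12} = q_1·a_2 = 2.8577.
u_2 = a_2 − 2.8577·q_1 = (2.8333, -1.3333, -0.1667).

u_2 = (2.8333, -1.3333, -0.1667)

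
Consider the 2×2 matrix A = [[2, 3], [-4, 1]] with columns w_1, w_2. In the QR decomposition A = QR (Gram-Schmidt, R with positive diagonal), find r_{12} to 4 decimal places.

r_{12} = 0.4472

e_1 = w_1/‖w_1‖ = (2, -4)/4.4721 = (0.4472, -0.8944).
r_{12} = e_1·w_2 = 0.4472.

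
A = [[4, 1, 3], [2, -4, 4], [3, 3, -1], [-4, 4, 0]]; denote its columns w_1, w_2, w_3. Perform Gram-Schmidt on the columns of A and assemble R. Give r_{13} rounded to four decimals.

w_1 = (4, 2, 3, -4); ‖w_1‖ = 6.7082, so e_1 = (0.5963, 0.2981, 0.4472, -0.5963).
r_{13} = e_1·w_3 = 2.5342.

r_{13} = 2.5342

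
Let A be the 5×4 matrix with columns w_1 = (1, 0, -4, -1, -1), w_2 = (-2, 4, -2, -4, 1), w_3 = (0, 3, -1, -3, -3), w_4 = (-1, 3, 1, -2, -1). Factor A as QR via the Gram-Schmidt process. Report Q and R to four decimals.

w_1 = (1, 0, -4, -1, -1); ‖w_1‖ = 4.3589, so q_1 = (0.2294, 0.0000, -0.9177, -0.2294, -0.2294).
q_1·w_2 = 0.2294·(-2) + 0.0000·4 + (-0.9177)·(-2) + (-0.2294)·(-4) + (-0.2294)·1 = 2.0647.
u_2 = w_2 − 2.0647·q_1 = (-2.4737, 4.0000, -0.1053, -3.5263, 1.4737).
‖u_2‖ = 6.0611, so q_2 = (-0.4081, 0.6599, -0.0174, -0.5818, 0.2431).
q_1·w_3 = 0.2294·0 + 0.0000·3 + (-0.9177)·(-1) + (-0.2294)·(-3) + (-0.2294)·(-3) = 2.2942; q_2·w_3 = (-0.4081)·0 + 0.6599·3 + (-0.0174)·(-1) + (-0.5818)·(-3) + 0.2431·(-3) = 3.0132.
u_3 = w_3 − 2.2942·q_1 − 3.0132·q_2 = (0.7034, 1.0115, 1.1576, -0.7206, -3.2063).
‖u_3‖ = 3.6956, so q_3 = (0.1903, 0.2737, 0.3132, -0.1950, -0.8676).
q_1·w_4 = 0.2294·(-1) + 0.0000·3 + (-0.9177)·1 + (-0.2294)·(-2) + (-0.2294)·(-1) = -0.4588; q_2·w_4 = (-0.4081)·(-1) + 0.6599·3 + (-0.0174)·1 + (-0.5818)·(-2) + 0.2431·(-1) = 3.2911; q_3·w_4 = 0.1903·(-1) + 0.2737·3 + 0.3132·1 + (-0.1950)·(-2) + (-0.8676)·(-1) = 2.2016.
u_4 = w_4 + 0.4588·q_1 − 3.2911·q_2 − 2.2016·q_3 = (0.0294, 0.2255, -0.0535, 0.2387, 0.0046).
‖u_4‖ = 0.3341, so q_4 = (0.0879, 0.6751, -0.1601, 0.7146, 0.0138).

Q = [[0.2294, -0.4081, 0.1903, 0.0879], [0.0000, 0.6599, 0.2737, 0.6751], [-0.9177, -0.0174, 0.3132, -0.1601], [-0.2294, -0.5818, -0.1950, 0.7146], [-0.2294, 0.2431, -0.8676, 0.0138]], R = [[4.3589, 2.0647, 2.2942, -0.4588], [0.0000, 6.0611, 3.0132, 3.2911], [0.0000, 0.0000, 3.6956, 2.2016], [0.0000, 0.0000, 0.0000, 0.3341]]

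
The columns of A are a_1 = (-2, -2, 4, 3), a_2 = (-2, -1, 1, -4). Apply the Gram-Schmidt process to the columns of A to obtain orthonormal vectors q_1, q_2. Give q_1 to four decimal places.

q_1 = (-0.3482, -0.3482, 0.6963, 0.5222)

q_1 = a_1/‖a_1‖ = (-2, -2, 4, 3)/5.7446 = (-0.3482, -0.3482, 0.6963, 0.5222).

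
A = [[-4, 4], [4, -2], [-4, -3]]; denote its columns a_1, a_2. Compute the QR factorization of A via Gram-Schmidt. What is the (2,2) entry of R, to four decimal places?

a_1 = (-4, 4, -4); ‖a_1‖ = 6.9282, so q_1 = (-0.5774, 0.5774, -0.5774).
q_1·a_2 = (-0.5774)·4 + 0.5774·(-2) + (-0.5774)·(-3) = -1.7321.
u_2 = a_2 + 1.7321·q_1 = (3.0000, -1.0000, -4.0000).
r_{22} = ‖u_2‖ = 5.0990.

r_{22} = 5.0990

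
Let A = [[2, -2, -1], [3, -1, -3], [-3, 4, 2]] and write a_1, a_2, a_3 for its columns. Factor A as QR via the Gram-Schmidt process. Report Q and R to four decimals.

Q = [[0.4264, -0.1273, 0.8955], [0.6396, 0.7425, -0.1990], [-0.6396, 0.6576, 0.3980]], R = [[4.6904, -4.0508, -3.6244], [0.0000, 2.1426, -0.7849], [0.0000, 0.0000, 0.4975]]

a_1 = (2, 3, -3); ‖a_1‖ = 4.6904, so e_1 = (0.4264, 0.6396, -0.6396).
e_1·a_2 = 0.4264·(-2) + 0.6396·(-1) + (-0.6396)·4 = -4.0508.
u_2 = a_2 + 4.0508·e_1 = (-0.2727, 1.5909, 1.4091).
‖u_2‖ = 2.1426, so e_2 = (-0.1273, 0.7425, 0.6576).
e_1·a_3 = 0.4264·(-1) + 0.6396·(-3) + (-0.6396)·2 = -3.6244; e_2·a_3 = (-0.1273)·(-1) + 0.7425·(-3) + 0.6576·2 = -0.7849.
u_3 = a_3 + 3.6244·e_1 + 0.7849·e_2 = (0.4455, -0.0990, 0.1980).
‖u_3‖ = 0.4975, so e_3 = (0.8955, -0.1990, 0.3980).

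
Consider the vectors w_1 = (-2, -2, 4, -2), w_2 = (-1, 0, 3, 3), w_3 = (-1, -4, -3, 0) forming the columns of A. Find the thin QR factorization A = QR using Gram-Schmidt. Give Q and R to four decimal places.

w_1 = (-2, -2, 4, -2); ‖w_1‖ = 5.2915, so e_1 = (-0.3780, -0.3780, 0.7559, -0.3780).
e_1·w_2 = (-0.3780)·(-1) + (-0.3780)·0 + 0.7559·3 + (-0.3780)·3 = 1.5119.
u_2 = w_2 − 1.5119·e_1 = (-0.4286, 0.5714, 1.8571, 3.5714).
‖u_2‖ = 4.0883, so e_2 = (-0.1048, 0.1398, 0.4543, 0.8736).
e_1·w_3 = (-0.3780)·(-1) + (-0.3780)·(-4) + 0.7559·(-3) + (-0.3780)·0 = -0.3780; e_2·w_3 = (-0.1048)·(-1) + 0.1398·(-4) + 0.4543·(-3) + 0.8736·0 = -1.8170.
u_3 = w_3 + 0.3780·e_1 + 1.8170·e_2 = (-1.3333, -3.8889, -1.8889, 1.4444).
‖u_3‖ = 4.7493, so e_3 = (-0.2807, -0.8188, -0.3977, 0.3041).

Q = [[-0.3780, -0.1048, -0.2807], [-0.3780, 0.1398, -0.8188], [0.7559, 0.4543, -0.3977], [-0.3780, 0.8736, 0.3041]], R = [[5.2915, 1.5119, -0.3780], [0.0000, 4.0883, -1.8170], [0.0000, 0.0000, 4.7493]]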